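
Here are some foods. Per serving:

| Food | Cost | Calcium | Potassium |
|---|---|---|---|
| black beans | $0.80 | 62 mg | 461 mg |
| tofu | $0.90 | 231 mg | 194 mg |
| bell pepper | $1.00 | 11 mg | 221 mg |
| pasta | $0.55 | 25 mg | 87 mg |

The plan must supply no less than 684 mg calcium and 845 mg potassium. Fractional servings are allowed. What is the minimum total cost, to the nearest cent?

Compare the cost at each extreme point of the feasible region.
black beans only: max(684/62, 845/461) = 11.03 servings → $8.83.
tofu only: max(684/231, 845/194) = 4.356 servings → $3.92.
bell pepper only: max(684/11, 845/221) = 62.18 servings → $62.18.
pasta only: max(684/25, 845/87) = 27.36 servings → $15.05.
black beans + tofu with both tight: 0.6616 servings and 2.783 servings → $3.03.
black beans + bell pepper: the both-tight solution has a negative serving — not a feasible corner.
black beans + pasta: the both-tight solution has a negative serving — not a feasible corner.
tofu + bell pepper with both tight: 2.9 servings and 1.278 servings → $3.89.
tofu + pasta with both tight: 2.517 servings and 4.099 servings → $4.52.
bell pepper + pasta with both targets exact would need a negative amount; discard.
The minimum over all feasible corners is $3.03.

$3.03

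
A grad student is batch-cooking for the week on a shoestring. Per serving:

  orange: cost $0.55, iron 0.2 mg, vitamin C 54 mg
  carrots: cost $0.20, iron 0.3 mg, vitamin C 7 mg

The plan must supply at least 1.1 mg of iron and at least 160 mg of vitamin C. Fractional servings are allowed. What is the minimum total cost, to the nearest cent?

$1.87

The cheapest plan sits at a corner of the feasible region — with two constraints it uses at most two foods.
orange only: max(1.1/0.2, 160/54) = 5.5 servings → $3.02.
carrots only: max(1.1/0.3, 160/7) = 22.86 servings → $4.57.
orange + carrots with both tight: 2.723 servings and 1.851 servings → $1.87.
So the least-cost plan costs $1.87.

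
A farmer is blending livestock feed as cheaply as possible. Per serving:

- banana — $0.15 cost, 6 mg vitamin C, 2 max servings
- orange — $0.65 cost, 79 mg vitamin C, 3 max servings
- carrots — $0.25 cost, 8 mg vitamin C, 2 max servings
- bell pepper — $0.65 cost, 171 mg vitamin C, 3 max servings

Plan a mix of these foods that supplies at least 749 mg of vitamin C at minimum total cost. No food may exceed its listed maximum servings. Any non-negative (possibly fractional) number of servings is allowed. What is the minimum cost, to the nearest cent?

$3.89

Cost per mg of vitamin C: bell pepper $0.0038, orange $0.0082, banana $0.0250, carrots $0.0312.
Take 3 servings of bell pepper: +513.0 mg vitamin C for $1.95 (total $1.95, still need 236.0 mg).
Take 2.987 servings of orange: +236.0 mg vitamin C for $1.94 (total $3.89, still need 0.0 mg).
Filling from the cheapest source first is optimal under one linear minimum: $3.89.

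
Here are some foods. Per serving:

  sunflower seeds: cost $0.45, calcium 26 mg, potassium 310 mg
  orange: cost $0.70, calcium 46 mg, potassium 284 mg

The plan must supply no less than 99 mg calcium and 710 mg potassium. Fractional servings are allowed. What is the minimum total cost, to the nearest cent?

Check every corner: each single food scaled to meet both minima, and each pair solved so both constraints bind.
sunflower seeds only: max(99/26, 710/310) = 3.808 servings → $1.71.
orange only: max(99/46, 710/284) = 2.5 servings → $1.75.
sunflower seeds + orange with both tight: 0.6608 servings and 1.779 servings → $1.54.
Cheapest feasible corner: $1.54.

$1.54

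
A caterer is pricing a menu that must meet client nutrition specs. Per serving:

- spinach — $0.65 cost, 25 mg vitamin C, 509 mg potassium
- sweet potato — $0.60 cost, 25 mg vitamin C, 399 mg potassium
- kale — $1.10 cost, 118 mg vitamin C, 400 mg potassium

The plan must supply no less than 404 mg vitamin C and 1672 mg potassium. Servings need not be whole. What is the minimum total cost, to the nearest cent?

$4.06

For a min-cost LP with two ≥-constraints, a basic feasible solution has at most two positive variables.
spinach only: max(404/25, 1672/509) = 16.16 servings → $10.50.
sweet potato only: max(404/25, 1672/399) = 16.16 servings → $9.70.
kale only: max(404/118, 1672/400) = 4.18 servings → $4.60.
spinach + sweet potato with both targets exact would need a negative amount; discard.
spinach + kale with both tight: 0.713 servings and 3.273 servings → $4.06.
sweet potato + kale with both tight: 0.9626 servings and 3.22 servings → $4.12.
Cheapest feasible corner: $4.06.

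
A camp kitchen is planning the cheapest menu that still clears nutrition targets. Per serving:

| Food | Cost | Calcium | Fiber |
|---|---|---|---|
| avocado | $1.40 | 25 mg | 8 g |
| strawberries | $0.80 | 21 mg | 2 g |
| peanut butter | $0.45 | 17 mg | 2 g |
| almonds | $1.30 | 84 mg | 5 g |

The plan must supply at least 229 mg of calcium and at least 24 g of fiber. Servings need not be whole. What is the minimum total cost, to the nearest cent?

$5.16

Two binding constraints pin down two serving amounts, so the optimal mix uses at most two foods. The candidates are each food alone (scaled to the tighter of calcium/fiber) and each pair with both constraints tight.
avocado only: max(229/25, 24/8) = 9.16 servings → $12.82.
strawberries only: max(229/21, 24/2) = 12 servings → $9.60.
peanut butter only: max(229/17, 24/2) = 13.47 servings → $6.06.
almonds only: max(229/84, 24/5) = 4.8 servings → $6.24.
avocado + strawberries with both tight: 0.3898 servings and 10.44 servings → $8.90.
avocado + peanut butter with both targets exact would need a negative amount; discard.
avocado + almonds with both tight: 1.592 servings and 2.252 servings → $5.16.
strawberries + peanut butter with both tight: 6.25 servings and 5.75 servings → $7.59.
strawberries + almonds: the both-tight solution has a negative serving — not a feasible corner.
peanut butter + almonds with both tight: 10.49 servings and 0.6024 servings → $5.51.
So the least-cost plan costs $5.16.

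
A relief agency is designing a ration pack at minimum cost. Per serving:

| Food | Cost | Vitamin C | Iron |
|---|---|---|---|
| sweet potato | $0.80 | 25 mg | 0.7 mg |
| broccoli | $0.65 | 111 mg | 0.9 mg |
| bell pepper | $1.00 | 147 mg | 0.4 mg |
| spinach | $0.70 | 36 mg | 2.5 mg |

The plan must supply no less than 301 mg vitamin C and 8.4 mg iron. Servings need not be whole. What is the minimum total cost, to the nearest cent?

$3.08

This is a tiny linear program; its minimum lies at a vertex of the feasible set. List the vertices and price them.
sweet potato only: max(301/25, 8.4/0.7) = 12.04 servings → $9.63.
broccoli only: max(301/111, 8.4/0.9) = 9.333 servings → $6.07.
bell pepper only: max(301/147, 8.4/0.4) = 21 servings → $21.00.
spinach only: max(301/36, 8.4/2.5) = 8.361 servings → $5.85.
sweet potato + broccoli with both tight: 11.98 servings and 0.01268 servings → $9.60.
sweet potato + bell pepper with both tight: 12 servings and 0.007535 servings → $9.60.
sweet potato + spinach: the both-tight solution has a negative serving — not a feasible corner.
broccoli + bell pepper: intersection lies outside the first quadrant.
broccoli + spinach with both tight: 1.836 servings and 2.699 servings → $3.08.
bell pepper + spinach with both tight: 1.275 servings and 3.156 servings → $3.48.
Cheapest feasible corner: $3.08.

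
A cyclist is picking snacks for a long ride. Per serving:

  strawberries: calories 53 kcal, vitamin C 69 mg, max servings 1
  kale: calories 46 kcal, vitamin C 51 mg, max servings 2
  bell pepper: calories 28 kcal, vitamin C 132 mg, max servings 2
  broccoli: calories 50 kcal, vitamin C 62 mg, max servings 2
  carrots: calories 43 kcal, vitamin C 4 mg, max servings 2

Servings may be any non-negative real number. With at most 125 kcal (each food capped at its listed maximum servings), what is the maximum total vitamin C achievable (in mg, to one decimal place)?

352.8 mg

Vitamin C per kcal: bell pepper 4.714, strawberries 1.302, broccoli 1.24, kale 1.109, carrots 0.09302.
Take 2 servings of bell pepper: uses 56 kcal, +264.0 mg vitamin C (running total 264.0 mg).
Take 1 serving of strawberries: uses 53 kcal, +69.0 mg vitamin C (running total 333.0 mg).
Take 0.32 servings of broccoli: uses 16 kcal, +19.8 mg vitamin C (running total 352.8 mg).
Filling greedily by vitamin C-per-kcal is optimal for one linear limit, giving 352.8 mg.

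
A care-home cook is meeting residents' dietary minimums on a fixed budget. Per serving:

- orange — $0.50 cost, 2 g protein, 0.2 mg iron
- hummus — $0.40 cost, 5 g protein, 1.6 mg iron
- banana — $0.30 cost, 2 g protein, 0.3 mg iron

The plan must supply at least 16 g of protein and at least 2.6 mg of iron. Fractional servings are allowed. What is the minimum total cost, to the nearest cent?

Compare the cost at each extreme point of the feasible region.
orange only: max(16/2, 2.6/0.2) = 13 servings → $6.50.
hummus only: max(16/5, 2.6/1.6) = 3.2 servings → $1.28.
banana only: max(16/2, 2.6/0.3) = 8.667 servings → $2.60.
orange + hummus with both tight: 5.727 servings and 0.9091 servings → $3.23.
orange + banana with both targets exact would need a negative amount; discard.
hummus + banana with both tight: 0.2353 servings and 7.412 servings → $2.32.
The minimum over all feasible corners is $1.28.

$1.28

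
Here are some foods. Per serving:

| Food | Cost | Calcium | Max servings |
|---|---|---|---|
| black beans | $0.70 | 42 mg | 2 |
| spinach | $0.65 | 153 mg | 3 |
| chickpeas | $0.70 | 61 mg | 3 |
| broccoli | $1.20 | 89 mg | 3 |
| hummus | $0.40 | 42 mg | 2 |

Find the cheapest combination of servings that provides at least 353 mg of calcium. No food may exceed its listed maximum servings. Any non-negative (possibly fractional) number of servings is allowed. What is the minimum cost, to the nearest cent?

$1.50

Cost per mg of calcium: spinach $0.0042, hummus $0.0095, chickpeas $0.0115, broccoli $0.0135, black beans $0.0167.
Take 2.307 servings of spinach: +353.0 mg calcium for $1.50 (total $1.50, still need 0.0 mg).
Greedy by cheapest-per-mg is optimal for a single linear constraint, so the minimum cost is $1.50.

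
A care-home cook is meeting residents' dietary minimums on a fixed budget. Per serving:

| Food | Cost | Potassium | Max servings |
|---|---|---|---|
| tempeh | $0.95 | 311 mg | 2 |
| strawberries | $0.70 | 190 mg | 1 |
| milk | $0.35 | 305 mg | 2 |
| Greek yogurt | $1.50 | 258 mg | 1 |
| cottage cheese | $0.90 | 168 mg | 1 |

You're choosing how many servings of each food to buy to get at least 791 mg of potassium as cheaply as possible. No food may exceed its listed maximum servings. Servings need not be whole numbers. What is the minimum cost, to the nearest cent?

$1.25

Cost per mg of potassium: milk $0.0011, tempeh $0.0031, strawberries $0.0037, cottage cheese $0.0054, Greek yogurt $0.0058.
Take 2 servings of milk: +610.0 mg potassium for $0.70 (total $0.70, still need 181.0 mg).
Take 0.582 servings of tempeh: +181.0 mg potassium for $0.55 (total $1.25, still need 0.0 mg).
Filling from the cheapest source first is optimal under one linear minimum: $1.25.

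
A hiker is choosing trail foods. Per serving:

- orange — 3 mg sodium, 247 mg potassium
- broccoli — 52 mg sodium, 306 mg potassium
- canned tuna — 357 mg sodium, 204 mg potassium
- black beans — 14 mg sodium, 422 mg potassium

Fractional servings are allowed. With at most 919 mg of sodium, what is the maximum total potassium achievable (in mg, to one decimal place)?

Potassium per mg sodium: orange 82.33, black beans 30.14, broccoli 5.885, canned tuna 0.5714.
With no serving limits, spend the whole sodium allowance on orange: 919 mg / 3 mg × 247 mg = 75664.3 mg.

75664.3 mg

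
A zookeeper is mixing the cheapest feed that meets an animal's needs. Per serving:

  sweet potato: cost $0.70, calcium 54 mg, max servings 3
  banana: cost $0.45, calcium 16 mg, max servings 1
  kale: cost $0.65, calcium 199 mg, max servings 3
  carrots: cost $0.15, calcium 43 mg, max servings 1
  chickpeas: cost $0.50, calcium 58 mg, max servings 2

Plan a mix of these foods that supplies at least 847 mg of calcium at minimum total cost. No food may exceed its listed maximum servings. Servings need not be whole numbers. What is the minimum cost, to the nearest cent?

Cost per mg of calcium: kale $0.0033, carrots $0.0035, chickpeas $0.0086, sweet potato $0.0130, banana $0.0281.
Take 3 servings of kale: +597.0 mg calcium for $1.95 (total $1.95, still need 250.0 mg).
Take 1 serving of carrots: +43.0 mg calcium for $0.15 (total $2.10, still need 207.0 mg).
Take 2 servings of chickpeas: +116.0 mg calcium for $1.00 (total $3.10, still need 91.0 mg).
Take 1.685 servings of sweet potato: +91.0 mg calcium for $1.18 (total $4.28, still need 0.0 mg).
Filling from the cheapest source first is optimal under one linear minimum: $4.28.

$4.28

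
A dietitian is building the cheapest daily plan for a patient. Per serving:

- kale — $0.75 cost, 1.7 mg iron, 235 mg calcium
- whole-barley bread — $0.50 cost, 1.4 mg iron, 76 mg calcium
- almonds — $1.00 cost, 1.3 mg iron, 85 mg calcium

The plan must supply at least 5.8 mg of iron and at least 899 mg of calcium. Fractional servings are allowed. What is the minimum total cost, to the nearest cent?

$2.87

A basic optimal solution has at most two foods positive. Try each food alone and each pair with both targets met exactly.
kale only: max(5.8/1.7, 899/235) = 3.826 servings → $2.87.
whole-barley bread only: max(5.8/1.4, 899/76) = 11.83 servings → $5.91.
almonds only: max(5.8/1.3, 899/85) = 10.58 servings → $10.58.
kale + whole-barley bread with both targets exact would need a negative amount; discard.
kale + almonds with both targets exact would need a negative amount; discard.
whole-barley bread + almonds: the both-tight solution has a negative serving — not a feasible corner.
The minimum over all feasible corners is $2.87.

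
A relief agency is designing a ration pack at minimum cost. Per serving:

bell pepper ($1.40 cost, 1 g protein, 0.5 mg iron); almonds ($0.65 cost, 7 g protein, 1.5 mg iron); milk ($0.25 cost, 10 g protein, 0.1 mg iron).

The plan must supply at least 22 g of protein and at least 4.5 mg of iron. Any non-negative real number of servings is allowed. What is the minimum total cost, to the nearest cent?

$1.97

Two binding constraints pin down two serving amounts, so the optimal mix uses at most two foods. The candidates are each food alone (scaled to the tighter of protein/iron) and each pair with both constraints tight.
bell pepper only: max(22/1, 4.5/0.5) = 22 servings → $30.80.
almonds only: max(22/7, 4.5/1.5) = 3.143 servings → $2.04.
milk only: max(22/10, 4.5/0.1) = 45 servings → $11.25.
bell pepper + almonds: intersection lies outside the first quadrant.
bell pepper + milk with both tight: 8.735 servings and 1.327 servings → $12.56.
almonds + milk with both tight: 2.993 servings and 0.1049 servings → $1.97.
The minimum over all feasible corners is $1.97.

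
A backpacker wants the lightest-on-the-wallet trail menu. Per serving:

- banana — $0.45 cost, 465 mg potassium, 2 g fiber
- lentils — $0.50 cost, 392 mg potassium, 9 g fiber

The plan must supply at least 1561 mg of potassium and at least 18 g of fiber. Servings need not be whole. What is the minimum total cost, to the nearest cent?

With two linear requirements the optimum uses one or two foods; enumerate the corners.
banana only: max(1561/465, 18/2) = 9 servings → $4.05.
lentils only: max(1561/392, 18/9) = 3.982 servings → $1.99.
banana + lentils with both tight: 2.056 servings and 1.543 servings → $1.70.
The minimum over all feasible corners is $1.70.

$1.70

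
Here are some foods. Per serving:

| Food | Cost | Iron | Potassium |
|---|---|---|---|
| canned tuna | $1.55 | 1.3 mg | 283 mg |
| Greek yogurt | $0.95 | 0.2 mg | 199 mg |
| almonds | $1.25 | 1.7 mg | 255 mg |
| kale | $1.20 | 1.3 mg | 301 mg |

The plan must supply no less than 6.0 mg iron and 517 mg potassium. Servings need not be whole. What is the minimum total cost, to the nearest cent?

The cheapest plan sits at a corner of the feasible region — with two constraints it uses at most two foods.
canned tuna only: max(6.0/1.3, 517/283) = 4.615 servings → $7.15.
Greek yogurt only: max(6.0/0.2, 517/199) = 30 servings → $28.50.
almonds only: max(6.0/1.7, 517/255) = 3.529 servings → $4.41.
kale only: max(6.0/1.3, 517/301) = 4.615 servings → $5.54.
canned tuna + Greek yogurt with both targets exact would need a negative amount; discard.
canned tuna + almonds with both targets exact would need a negative amount; discard.
canned tuna + kale: the both-tight solution has a negative serving — not a feasible corner.
Greek yogurt + almonds: the both-tight solution has a negative serving — not a feasible corner.
Greek yogurt + kale with both targets exact would need a negative amount; discard.
almonds + kale with both targets exact would need a negative amount; discard.
So the least-cost plan costs $4.41.

$4.41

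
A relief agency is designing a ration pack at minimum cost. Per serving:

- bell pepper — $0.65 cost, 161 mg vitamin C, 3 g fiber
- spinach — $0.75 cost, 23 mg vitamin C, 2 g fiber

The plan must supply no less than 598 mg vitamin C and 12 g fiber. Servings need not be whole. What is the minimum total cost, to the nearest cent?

Minimising a linear cost over {vitamin C ≥ 598, fiber ≥ 12, servings ≥ 0} — the optimum is at a vertex, using one or two foods.
bell pepper only: max(598/161, 12/3) = 4 servings → $2.60.
spinach only: max(598/23, 12/2) = 26 servings → $19.50.
bell pepper + spinach with both tight: 3.636 servings and 0.5455 servings → $2.77.
So the least-cost plan costs $2.60.

$2.60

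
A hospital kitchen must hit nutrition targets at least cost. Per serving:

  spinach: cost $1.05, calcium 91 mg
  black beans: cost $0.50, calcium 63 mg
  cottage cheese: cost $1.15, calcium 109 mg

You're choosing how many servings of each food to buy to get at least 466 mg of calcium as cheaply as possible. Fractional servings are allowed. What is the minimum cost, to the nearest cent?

$3.70

Cost per mg of calcium: black beans $0.0079, cottage cheese $0.0106, spinach $0.0115.
With no serving limits, use only black beans: 466 mg / 63 mg = 7.397 servings × $0.50 = $3.70.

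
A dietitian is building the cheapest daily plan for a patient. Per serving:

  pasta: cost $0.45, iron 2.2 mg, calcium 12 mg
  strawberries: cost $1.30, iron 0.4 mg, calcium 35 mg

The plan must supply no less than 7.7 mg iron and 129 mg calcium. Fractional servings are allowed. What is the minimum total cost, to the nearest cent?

An LP optimum is at a vertex; with two nutrient constraints at most two foods are used. Check each candidate.
pasta only: max(7.7/2.2, 129/12) = 10.75 servings → $4.84.
strawberries only: max(7.7/0.4, 129/35) = 19.25 servings → $25.02.
pasta + strawberries with both tight: 3.018 servings and 2.651 servings → $4.80.
The minimum over all feasible corners is $4.80.

$4.80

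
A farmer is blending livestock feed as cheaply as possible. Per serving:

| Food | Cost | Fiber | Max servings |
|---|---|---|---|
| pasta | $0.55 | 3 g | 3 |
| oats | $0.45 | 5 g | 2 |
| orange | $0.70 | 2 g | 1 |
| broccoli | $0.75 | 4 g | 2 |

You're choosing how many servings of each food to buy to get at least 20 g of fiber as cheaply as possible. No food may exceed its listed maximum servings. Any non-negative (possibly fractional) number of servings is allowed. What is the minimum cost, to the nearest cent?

Cost per g of fiber: oats $0.0900, pasta $0.1833, broccoli $0.1875, orange $0.3500.
Take 2 servings of oats: +10.0 g fiber for $0.90 (total $0.90, still need 10.0 g).
Take 3 servings of pasta: +9.0 g fiber for $1.65 (total $2.55, still need 1.0 g).
Take 0.25 servings of broccoli: +1.0 g fiber for $0.19 (total $2.74, still need 0.0 g).
Filling from the cheapest source first is optimal under one linear minimum: $2.74.

$2.74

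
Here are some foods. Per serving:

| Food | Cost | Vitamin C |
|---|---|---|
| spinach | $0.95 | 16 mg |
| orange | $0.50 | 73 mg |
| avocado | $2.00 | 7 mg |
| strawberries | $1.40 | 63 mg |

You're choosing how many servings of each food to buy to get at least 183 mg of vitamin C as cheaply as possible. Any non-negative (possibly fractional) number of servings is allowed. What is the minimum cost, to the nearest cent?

Cost per mg of vitamin C: orange $0.0068, strawberries $0.0222, spinach $0.0594, avocado $0.2857.
With no serving limits, use only orange: 183 mg / 73 mg = 2.507 servings × $0.50 = $1.25.

$1.25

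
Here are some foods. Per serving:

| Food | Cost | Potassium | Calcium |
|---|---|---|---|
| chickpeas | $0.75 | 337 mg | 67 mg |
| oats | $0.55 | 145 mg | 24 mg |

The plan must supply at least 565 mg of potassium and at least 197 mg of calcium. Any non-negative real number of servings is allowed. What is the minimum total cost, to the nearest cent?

$2.21

The cheapest plan sits at a corner of the feasible region — with two constraints it uses at most two foods.
chickpeas only: max(565/337, 197/67) = 2.94 servings → $2.21.
oats only: max(565/145, 197/24) = 8.208 servings → $4.51.
chickpeas + oats: the both-tight solution has a negative serving — not a feasible corner.
So the least-cost plan costs $2.21.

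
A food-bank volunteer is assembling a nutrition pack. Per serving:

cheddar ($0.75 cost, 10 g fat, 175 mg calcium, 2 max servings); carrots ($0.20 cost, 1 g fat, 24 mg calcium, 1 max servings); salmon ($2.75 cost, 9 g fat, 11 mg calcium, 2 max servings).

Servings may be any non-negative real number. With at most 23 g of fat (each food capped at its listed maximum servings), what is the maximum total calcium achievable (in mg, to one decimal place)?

Calcium per g fat: carrots 24, cheddar 17.5, salmon 1.222.
Take 1 serving of carrots: uses 1 g fat, +24.0 mg calcium (running total 24.0 mg).
Take 2 servings of cheddar: uses 20 g fat, +350.0 mg calcium (running total 374.0 mg).
Take 0.2222 servings of salmon: uses 2 g fat, +2.4 mg calcium (running total 376.4 mg).
Greedy by best ratio exhausts the fat allowance optimally: 376.4 mg.

376.4 mg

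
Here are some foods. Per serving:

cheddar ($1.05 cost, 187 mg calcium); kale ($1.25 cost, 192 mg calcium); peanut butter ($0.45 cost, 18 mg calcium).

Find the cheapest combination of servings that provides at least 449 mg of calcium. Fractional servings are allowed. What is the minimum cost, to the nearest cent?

Cost per mg of calcium: cheddar $0.0056, kale $0.0065, peanut butter $0.0250.
With no serving limits, use only cheddar: 449 mg / 187 mg = 2.401 servings × $1.05 = $2.52.

$2.52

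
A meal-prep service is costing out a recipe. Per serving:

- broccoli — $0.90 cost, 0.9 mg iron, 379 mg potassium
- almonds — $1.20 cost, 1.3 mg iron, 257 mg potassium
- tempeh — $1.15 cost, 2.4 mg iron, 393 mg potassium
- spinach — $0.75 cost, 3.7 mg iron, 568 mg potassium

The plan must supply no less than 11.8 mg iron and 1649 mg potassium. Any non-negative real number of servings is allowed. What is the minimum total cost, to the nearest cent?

$2.39

For a min-cost LP with two ≥-constraints, a basic feasible solution has at most two positive variables.
broccoli only: max(11.8/0.9, 1649/379) = 13.11 servings → $11.80.
almonds only: max(11.8/1.3, 1649/257) = 9.077 servings → $10.89.
tempeh only: max(11.8/2.4, 1649/393) = 4.917 servings → $5.65.
spinach only: max(11.8/3.7, 1649/568) = 3.189 servings → $2.39.
broccoli + almonds with both targets exact would need a negative amount; discard.
broccoli + tempeh: intersection lies outside the first quadrant.
broccoli + spinach with both targets exact would need a negative amount; discard.
almonds + tempeh with both targets exact would need a negative amount; discard.
almonds + spinach: intersection lies outside the first quadrant.
tempeh + spinach: the both-tight solution has a negative serving — not a feasible corner.
Cheapest feasible corner: $2.39.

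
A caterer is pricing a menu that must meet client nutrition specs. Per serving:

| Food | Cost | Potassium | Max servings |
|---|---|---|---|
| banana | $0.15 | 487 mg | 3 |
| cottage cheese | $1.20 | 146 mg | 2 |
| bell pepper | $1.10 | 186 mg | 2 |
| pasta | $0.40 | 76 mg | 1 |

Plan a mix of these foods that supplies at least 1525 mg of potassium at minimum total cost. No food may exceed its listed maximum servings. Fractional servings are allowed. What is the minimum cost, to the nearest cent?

$0.79

Cost per mg of potassium: banana $0.0003, pasta $0.0053, bell pepper $0.0059, cottage cheese $0.0082.
Take 3 servings of banana: +1461.0 mg potassium for $0.45 (total $0.45, still need 64.0 mg).
Take 0.8421 servings of pasta: +64.0 mg potassium for $0.34 (total $0.79, still need 0.0 mg).
Greedy by cheapest-per-mg is optimal for a single linear constraint, so the minimum cost is $0.79.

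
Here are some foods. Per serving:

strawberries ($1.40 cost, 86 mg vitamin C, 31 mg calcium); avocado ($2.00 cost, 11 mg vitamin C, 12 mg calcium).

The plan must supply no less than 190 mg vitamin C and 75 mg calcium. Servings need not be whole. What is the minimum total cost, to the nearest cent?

$3.39

Two binding constraints pin down two serving amounts, so the optimal mix uses at most two foods. The candidates are each food alone (scaled to the tighter of vitamin C/calcium) and each pair with both constraints tight.
strawberries only: max(190/86, 75/31) = 2.419 servings → $3.39.
avocado only: max(190/11, 75/12) = 17.27 servings → $34.55.
strawberries + avocado with both tight: 2.106 servings and 0.8104 servings → $4.57.
So the least-cost plan costs $3.39.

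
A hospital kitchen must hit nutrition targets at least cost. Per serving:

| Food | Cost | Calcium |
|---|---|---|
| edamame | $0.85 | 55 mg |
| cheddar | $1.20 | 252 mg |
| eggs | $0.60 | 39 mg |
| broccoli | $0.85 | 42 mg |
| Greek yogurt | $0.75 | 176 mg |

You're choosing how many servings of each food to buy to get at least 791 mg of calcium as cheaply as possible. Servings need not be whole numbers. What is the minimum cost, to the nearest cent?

$3.37

Cost per mg of calcium: Greek yogurt $0.0043, cheddar $0.0048, eggs $0.0154, edamame $0.0155, broccoli $0.0202.
With no serving limits, use only Greek yogurt: 791 mg / 176 mg = 4.494 servings × $0.75 = $3.37.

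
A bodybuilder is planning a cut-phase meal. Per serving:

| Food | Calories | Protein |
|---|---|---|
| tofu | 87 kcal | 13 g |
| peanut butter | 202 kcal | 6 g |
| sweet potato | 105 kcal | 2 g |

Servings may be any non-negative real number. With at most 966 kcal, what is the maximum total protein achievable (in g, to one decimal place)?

Protein per kcal: tofu 0.1494, peanut butter 0.0297, sweet potato 0.01905.
With no serving limits, spend the whole calories allowance on tofu: 966 kcal / 87 kcal × 13 g = 144.3 g.

144.3 g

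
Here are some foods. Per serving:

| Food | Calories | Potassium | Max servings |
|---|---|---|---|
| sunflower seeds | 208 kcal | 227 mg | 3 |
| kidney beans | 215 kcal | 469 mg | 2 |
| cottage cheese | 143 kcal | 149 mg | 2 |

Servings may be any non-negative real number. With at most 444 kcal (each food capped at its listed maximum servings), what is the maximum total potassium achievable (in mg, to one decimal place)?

Potassium per kcal: kidney beans 2.181, sunflower seeds 1.091, cottage cheese 1.042.
Take 2 servings of kidney beans: uses 430 kcal, +938.0 mg potassium (running total 938.0 mg).
Take 0.06731 servings of sunflower seeds: uses 14 kcal, +15.3 mg potassium (running total 953.3 mg).
Filling greedily by potassium-per-kcal is optimal for one linear limit, giving 953.3 mg.

953.3 mg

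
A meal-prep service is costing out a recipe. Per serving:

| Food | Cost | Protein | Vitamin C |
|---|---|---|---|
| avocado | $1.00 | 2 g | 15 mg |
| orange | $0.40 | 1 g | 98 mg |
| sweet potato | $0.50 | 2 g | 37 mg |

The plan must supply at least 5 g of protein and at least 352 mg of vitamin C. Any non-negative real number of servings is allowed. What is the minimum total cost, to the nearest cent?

This is a tiny linear program; its minimum lies at a vertex of the feasible set. List the vertices and price them.
avocado only: max(5/2, 352/15) = 23.47 servings → $23.47.
orange only: max(5/1, 352/98) = 5 servings → $2.00.
sweet potato only: max(5/2, 352/37) = 9.514 servings → $4.76.
avocado + orange with both tight: 0.7624 servings and 3.475 servings → $2.15.
avocado + sweet potato: the both-tight solution has a negative serving — not a feasible corner.
orange + sweet potato with both tight: 3.264 servings and 0.8679 servings → $1.74.
Cheapest feasible corner: $1.74.

$1.74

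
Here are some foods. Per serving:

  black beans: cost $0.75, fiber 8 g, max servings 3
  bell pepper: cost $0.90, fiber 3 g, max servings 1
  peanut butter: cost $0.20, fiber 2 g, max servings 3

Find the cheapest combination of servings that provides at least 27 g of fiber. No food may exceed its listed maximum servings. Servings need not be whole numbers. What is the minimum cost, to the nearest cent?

$2.55

Cost per g of fiber: black beans $0.0938, peanut butter $0.1000, bell pepper $0.3000.
Take 3 servings of black beans: +24.0 g fiber for $2.25 (total $2.25, still need 3.0 g).
Take 1.5 servings of peanut butter: +3.0 g fiber for $0.30 (total $2.55, still need 0.0 g).
Greedy by cheapest-per-g is optimal for a single linear constraint, so the minimum cost is $2.55.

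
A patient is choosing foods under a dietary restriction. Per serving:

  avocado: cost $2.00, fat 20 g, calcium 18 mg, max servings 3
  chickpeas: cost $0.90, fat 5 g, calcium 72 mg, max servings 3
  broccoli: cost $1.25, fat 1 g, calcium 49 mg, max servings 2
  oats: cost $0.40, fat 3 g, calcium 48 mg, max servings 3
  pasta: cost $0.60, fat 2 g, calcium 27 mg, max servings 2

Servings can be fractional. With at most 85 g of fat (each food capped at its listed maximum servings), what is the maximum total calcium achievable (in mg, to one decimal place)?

Calcium per g fat: broccoli 49, oats 16, chickpeas 14.4, pasta 13.5, avocado 0.9.
Take 2 servings of broccoli: uses 2 g fat, +98.0 mg calcium (running total 98.0 mg).
Take 3 servings of oats: uses 9 g fat, +144.0 mg calcium (running total 242.0 mg).
Take 3 servings of chickpeas: uses 15 g fat, +216.0 mg calcium (running total 458.0 mg).
Take 2 servings of pasta: uses 4 g fat, +54.0 mg calcium (running total 512.0 mg).
Take 2.75 servings of avocado: uses 55 g fat, +49.5 mg calcium (running total 561.5 mg).
Greedy by best ratio exhausts the fat allowance optimally: 561.5 mg.

561.5 mg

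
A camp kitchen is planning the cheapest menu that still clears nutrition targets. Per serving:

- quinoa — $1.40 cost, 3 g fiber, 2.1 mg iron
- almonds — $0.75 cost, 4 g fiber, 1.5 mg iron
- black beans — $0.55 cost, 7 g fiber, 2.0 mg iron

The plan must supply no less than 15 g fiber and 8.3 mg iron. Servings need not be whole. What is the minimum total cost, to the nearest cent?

Check every corner: each single food scaled to meet both minima, and each pair solved so both constraints bind.
quinoa only: max(15/3, 8.3/2.1) = 5 servings → $7.00.
almonds only: max(15/4, 8.3/1.5) = 5.533 servings → $4.15.
black beans only: max(15/7, 8.3/2.0) = 4.15 servings → $2.28.
quinoa + almonds with both tight: 2.744 servings and 1.692 servings → $5.11.
quinoa + black beans with both tight: 3.23 servings and 0.7586 servings → $4.94.
almonds + black beans: intersection lies outside the first quadrant.
So the least-cost plan costs $2.28.

$2.28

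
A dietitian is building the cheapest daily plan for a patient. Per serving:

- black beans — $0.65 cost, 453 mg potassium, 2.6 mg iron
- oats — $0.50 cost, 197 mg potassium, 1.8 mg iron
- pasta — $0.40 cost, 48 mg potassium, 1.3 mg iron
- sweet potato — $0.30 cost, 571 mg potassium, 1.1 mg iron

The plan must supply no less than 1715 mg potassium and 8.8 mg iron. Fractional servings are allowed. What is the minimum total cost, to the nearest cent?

$2.21

Minimising a linear cost over {potassium ≥ 1715, iron ≥ 8.8, servings ≥ 0} — the optimum is at a vertex, using one or two foods.
black beans only: max(1715/453, 8.8/2.6) = 3.786 servings → $2.46.
oats only: max(1715/197, 8.8/1.8) = 8.706 servings → $4.35.
pasta only: max(1715/48, 8.8/1.3) = 35.73 servings → $14.29.
sweet potato only: max(1715/571, 8.8/1.1) = 8 servings → $2.40.
black beans + oats: intersection lies outside the first quadrant.
black beans + pasta: intersection lies outside the first quadrant.
black beans + sweet potato with both tight: 3.182 servings and 0.4792 servings → $2.21.
oats + pasta with both targets exact would need a negative amount; discard.
oats + sweet potato with both tight: 3.869 servings and 1.669 servings → $2.44.
pasta + sweet potato with both tight: 4.552 servings and 2.621 servings → $2.61.
Cheapest feasible corner: $2.21.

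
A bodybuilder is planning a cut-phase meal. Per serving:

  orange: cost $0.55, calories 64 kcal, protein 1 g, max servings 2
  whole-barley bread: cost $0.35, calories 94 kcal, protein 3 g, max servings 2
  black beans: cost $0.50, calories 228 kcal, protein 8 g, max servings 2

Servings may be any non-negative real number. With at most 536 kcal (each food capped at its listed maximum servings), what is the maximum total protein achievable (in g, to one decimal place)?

Protein per kcal: black beans 0.03509, whole-barley bread 0.03191, orange 0.01562.
Take 2 servings of black beans: uses 456 kcal, +16.0 g protein (running total 16.0 g).
Take 0.8511 servings of whole-barley bread: uses 80 kcal, +2.6 g protein (running total 18.6 g).
Filling greedily by protein-per-kcal is optimal for one linear limit, giving 18.6 g.

18.6 g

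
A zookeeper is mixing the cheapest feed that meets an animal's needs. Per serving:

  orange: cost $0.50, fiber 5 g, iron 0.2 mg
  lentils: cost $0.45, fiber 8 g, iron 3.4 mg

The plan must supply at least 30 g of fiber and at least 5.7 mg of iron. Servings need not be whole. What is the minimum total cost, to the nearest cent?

This is a tiny linear program; its minimum lies at a vertex of the feasible set. List the vertices and price them.
orange only: max(30/5, 5.7/0.2) = 28.5 servings → $14.25.
lentils only: max(30/8, 5.7/3.4) = 3.75 servings → $1.69.
orange + lentils with both tight: 3.662 servings and 1.461 servings → $2.49.
Cheapest feasible corner: $1.69.

$1.69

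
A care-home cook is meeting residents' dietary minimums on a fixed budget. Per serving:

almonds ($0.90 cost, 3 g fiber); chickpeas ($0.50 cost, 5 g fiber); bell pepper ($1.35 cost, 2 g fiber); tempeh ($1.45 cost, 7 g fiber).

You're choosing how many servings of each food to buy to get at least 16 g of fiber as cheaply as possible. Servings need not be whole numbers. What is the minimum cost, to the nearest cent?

Cost per g of fiber: chickpeas $0.1000, tempeh $0.2071, almonds $0.3000, bell pepper $0.6750.
With no serving limits, use only chickpeas: 16 g / 5 g = 3.2 servings × $0.50 = $1.60.

$1.60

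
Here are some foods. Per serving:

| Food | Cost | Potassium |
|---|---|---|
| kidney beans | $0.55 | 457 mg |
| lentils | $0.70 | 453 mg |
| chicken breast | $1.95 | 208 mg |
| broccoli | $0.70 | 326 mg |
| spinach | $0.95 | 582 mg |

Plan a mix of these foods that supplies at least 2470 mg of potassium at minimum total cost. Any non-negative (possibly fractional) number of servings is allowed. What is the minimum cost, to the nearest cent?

Cost per mg of potassium: kidney beans $0.0012, lentils $0.0015, spinach $0.0016, broccoli $0.0021, chicken breast $0.0094.
With no serving limits, use only kidney beans: 2470 mg / 457 mg = 5.405 servings × $0.55 = $2.97.

$2.97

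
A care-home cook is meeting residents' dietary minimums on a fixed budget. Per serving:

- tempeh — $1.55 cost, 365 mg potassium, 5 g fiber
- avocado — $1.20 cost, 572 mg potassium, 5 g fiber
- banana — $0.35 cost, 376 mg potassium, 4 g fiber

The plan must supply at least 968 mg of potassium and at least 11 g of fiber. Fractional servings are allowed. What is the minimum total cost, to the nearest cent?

Compare the cost at each extreme point of the feasible region.
tempeh only: max(968/365, 11/5) = 2.652 servings → $4.11.
avocado only: max(968/572, 11/5) = 2.2 servings → $2.64.
banana only: max(968/376, 11/4) = 2.75 servings → $0.96.
tempeh + avocado with both tight: 1.403 servings and 0.7971 servings → $3.13.
tempeh + banana with both tight: 0.6286 servings and 1.964 servings → $1.66.
avocado + banana: intersection lies outside the first quadrant.
Cheapest feasible corner: $0.96.

$0.96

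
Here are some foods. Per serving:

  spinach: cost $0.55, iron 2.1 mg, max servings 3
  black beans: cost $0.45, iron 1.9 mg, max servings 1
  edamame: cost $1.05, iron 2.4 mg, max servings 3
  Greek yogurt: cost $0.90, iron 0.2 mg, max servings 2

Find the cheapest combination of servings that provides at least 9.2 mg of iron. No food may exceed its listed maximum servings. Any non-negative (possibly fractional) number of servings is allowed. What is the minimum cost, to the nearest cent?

Cost per mg of iron: black beans $0.2368, spinach $0.2619, edamame $0.4375, Greek yogurt $4.5000.
Take 1 serving of black beans: +1.9 mg iron for $0.45 (total $0.45, still need 7.3 mg).
Take 3 servings of spinach: +6.3 mg iron for $1.65 (total $2.10, still need 1.0 mg).
Take 0.4167 servings of edamame: +1.0 mg iron for $0.44 (total $2.54, still need 0.0 mg).
Greedy by cheapest-per-mg is optimal for a single linear constraint, so the minimum cost is $2.54.

$2.54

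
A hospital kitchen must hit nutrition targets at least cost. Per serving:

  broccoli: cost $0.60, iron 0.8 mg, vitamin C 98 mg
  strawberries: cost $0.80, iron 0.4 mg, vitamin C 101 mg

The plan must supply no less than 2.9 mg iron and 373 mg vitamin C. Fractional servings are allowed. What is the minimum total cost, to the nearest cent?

This is a tiny linear program; its minimum lies at a vertex of the feasible set. List the vertices and price them.
broccoli only: max(2.9/0.8, 373/98) = 3.806 servings → $2.28.
strawberries only: max(2.9/0.4, 373/101) = 7.25 servings → $5.80.
broccoli + strawberries with both tight: 3.454 servings and 0.3413 servings → $2.35.
Cheapest feasible corner: $2.28.

$2.28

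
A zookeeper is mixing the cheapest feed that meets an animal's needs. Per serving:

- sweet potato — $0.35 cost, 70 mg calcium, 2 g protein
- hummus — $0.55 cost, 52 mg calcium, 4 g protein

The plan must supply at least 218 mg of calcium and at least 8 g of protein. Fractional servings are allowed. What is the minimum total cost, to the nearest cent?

Two binding constraints pin down two serving amounts, so the optimal mix uses at most two foods. The candidates are each food alone (scaled to the tighter of calcium/protein) and each pair with both constraints tight.
sweet potato only: max(218/70, 8/2) = 4 servings → $1.40.
hummus only: max(218/52, 8/4) = 4.192 servings → $2.31.
sweet potato + hummus with both tight: 2.591 servings and 0.7045 servings → $1.29.
So the least-cost plan costs $1.29.

$1.29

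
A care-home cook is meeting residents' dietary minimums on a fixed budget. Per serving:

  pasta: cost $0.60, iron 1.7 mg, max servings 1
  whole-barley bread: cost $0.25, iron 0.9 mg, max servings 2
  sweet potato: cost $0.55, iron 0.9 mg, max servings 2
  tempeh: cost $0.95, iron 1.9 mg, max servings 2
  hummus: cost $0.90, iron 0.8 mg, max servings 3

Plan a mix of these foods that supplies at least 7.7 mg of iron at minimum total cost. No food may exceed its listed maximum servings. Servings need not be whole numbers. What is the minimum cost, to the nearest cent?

Cost per mg of iron: whole-barley bread $0.2778, pasta $0.3529, tempeh $0.5000, sweet potato $0.6111, hummus $1.1250.
Take 2 servings of whole-barley bread: +1.8 mg iron for $0.50 (total $0.50, still need 5.9 mg).
Take 1 serving of pasta: +1.7 mg iron for $0.60 (total $1.10, still need 4.2 mg).
Take 2 servings of tempeh: +3.8 mg iron for $1.90 (total $3.00, still need 0.4 mg).
Take 0.4444 servings of sweet potato: +0.4 mg iron for $0.24 (total $3.24, still need 0.0 mg).
Filling from the cheapest source first is optimal under one linear minimum: $3.24.

$3.24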